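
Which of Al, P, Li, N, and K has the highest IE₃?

IE_3 is the cost of taking one more electron from the +2 cation: Al²⁺ still has 1 valence electron; P²⁺ still has 3 valence electrons; Li²⁺ is already 1 electron into the core; N²⁺ still has 3 valence electrons; K²⁺ is already 1 electron into the core.
Usually core removal costs more than valence removal, but here the competition is close: a tightly held n=2 valence electron can cost more to remove than an n=3 core electron, so the actual values have to decide it.
Valence configurations: Al²⁺ [Ne]3s¹, P²⁺ [Ne]3s²3p¹, N²⁺ [He]2s²2p¹.
Approximate IE_3 values (kJ/mol): Al 2745, P 2914, Li 11815, N 4578, K 4420.
Overall IE_3 order: Al < P < K < N < Li.

Li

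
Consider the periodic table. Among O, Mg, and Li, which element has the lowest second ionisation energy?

Mg

Consider each +1 ion: O⁺ still has 5 valence electrons; Mg⁺ still has 1 valence electron; Li⁺ is the bare [He] core.
Pulling an electron out of a noble-gas core costs far more than removing a remaining valence electron, so Li sits at the high end of IE_2.
Valence configurations: O⁺ [He]2s²2p³, Mg⁺ [Ne]3s¹.
Approximate IE_2 values (kJ/mol): O 3388, Mg 1451, Li 7298.
Putting it together, IE_2: Mg < O < Li.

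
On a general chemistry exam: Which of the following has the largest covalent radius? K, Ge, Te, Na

K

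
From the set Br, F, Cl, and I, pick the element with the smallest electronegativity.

I

F is in period 2, group 17; Cl is in period 3, group 17; Br is in period 4, group 17; I is in period 5, group 17.
EN rises left→right (higher Z_eff, smaller atoms) and falls top→bottom (larger, more shielded atoms).
All are in group 17, so electronegativity increases up the group.
The smallest electronegativity among these belongs to I.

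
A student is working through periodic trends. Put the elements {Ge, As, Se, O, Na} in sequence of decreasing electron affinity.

Se, O, Ge, As, Na

O is in period 2, group 16; Na is in period 3, group 1; Ge is in period 4, group 14; As is in period 4, group 15; Se is in period 4, group 16.
Adding an electron releases more energy for atoms nearer the top right (short of the noble gases).
These span different periods and groups, so the two trends combine.
As > Na: the two effects oppose for this pair; the across-period effect wins (78 vs 53 kJ/mol).
Ge > As: this pair runs against the simple trend — see the exception note.
O > Ge: both effects reinforce here, so O is clearly the higher of the two.
Se > O: this pair runs against the simple trend — see the exception note.
Note the exception: Ge has a higher electron affinity than As, contrary to the simple trend — adding an electron to As's half-filled 4p³ is unfavourable, so Ge (4p²) has the more exothermic EA.
Note the exception: Se has a higher electron affinity than O, contrary to the simple trend — O's compact 2p subshell gives strong electron–electron repulsion on the added electron.
Approximate values (kJ/mol): O 141, Na 53, Ge 119, As 78, Se 195.
So from highest to lowest: Se > O > Ge > As > Na.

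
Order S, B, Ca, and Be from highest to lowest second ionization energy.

The second ionization energy removes an electron from the +1 ion. For each element: S⁺ still has 5 valence electrons; B⁺ still has 2 valence electrons; Ca⁺ still has 1 valence electron; Be⁺ still has 1 valence electron.
All are still removing valence electrons, so compare the +1 ions as you would atoms: IE_2 generally rises across a period (higher Z_eff) and falls down a group (larger shell), subject to the usual subshell exceptions.
Valence configurations: S⁺ [Ne]3s²3p³, B⁺ [He]2s², Ca⁺ [Ar]4s¹, Be⁺ [He]2s¹.
Tabulated IE_2 (kJ/mol): S 2252, B 2427, Ca 1145, Be 1757.
Overall IE_2 order: Ca < Be < S < B.

B > S > Be > Ca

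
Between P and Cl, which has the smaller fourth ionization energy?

After 3 electrons have been removed, what remains? P³⁺ still has 2 valence electrons; Cl³⁺ still has 4 valence electrons.
All are still removing valence electrons, so compare the +3 ions as you would atoms: IE_4 generally rises across a period (higher Z_eff) and falls down a group (larger shell), subject to the usual subshell exceptions.
Valence configurations: P³⁺ [Ne]3s², Cl³⁺ [Ne]3s²3p².
The numbers (kJ/mol): P 4964, Cl 5159.
So the fourth ionization energies run P < Cl.

P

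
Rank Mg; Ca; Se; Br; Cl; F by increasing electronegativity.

F is in period 2, group 17; Mg is in period 3, group 2; Cl is in period 3, group 17; Ca is in period 4, group 2; Se is in period 4, group 16; Br is in period 4, group 17.
Electronegativity increases across a period and decreases down a group, tracking effective nuclear charge and atomic size.
These span different periods and groups, so the two trends combine.
Mg > Ca: they share group 2; the group trend gives Mg the larger value.
Se > Mg: the two effects oppose for this pair; the across-period effect wins (2.55 vs 1.31).
Br > Se: both are in period 4; the period trend gives Br the larger value.
Cl > Br: they share group 17; the group trend gives Cl the larger value.
F > Cl: F sits above Cl in group 17, so the down-group effect alone puts F higher.
For reference (Pauling): F 3.98, Mg 1.31, Cl 3.16, Ca 1.00, Se 2.55, Br 2.96.
So from lowest to highest: Ca < Mg < Se < Br < Cl < F.

Ca, Mg, Se, Br, Cl, F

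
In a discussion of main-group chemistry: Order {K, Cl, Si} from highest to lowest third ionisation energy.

K > Cl > Si

Consider each +2 ion: K²⁺ is already 1 electron into the core; Cl²⁺ still has 5 valence electrons; Si²⁺ still has 2 valence electrons.
Pulling an electron out of a noble-gas core costs far more than removing a remaining valence electron, so K sits at the high end of IE_3.
Valence configurations: Cl²⁺ [Ne]3s²3p³, Si²⁺ [Ne]3s².
Tabulated IE_3 (kJ/mol): K 4420, Cl 3822, Si 3232.
Overall IE_3 order: Si < Cl < K.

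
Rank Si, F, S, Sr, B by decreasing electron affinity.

Atoms with high Z_eff and room in the valence shell (especially the halogens) have the most exothermic electron affinities.
These span different periods and groups, so the two trends combine.
B > Sr: both effects reinforce here, so B is clearly the higher of the two.
Si > B: period and group pull opposite ways; the across-period shift dominates (134 vs 27 kJ/mol).
S > Si: both are in period 3; the period trend gives S the larger value.
F > S: both effects reinforce here, so F is clearly the higher of the two.
For reference (kJ/mol): B 27, F 328, Si 134, S 200, Sr 5.
So from highest to lowest: F > S > Si > B > Sr.

F, S, Si, B, Sr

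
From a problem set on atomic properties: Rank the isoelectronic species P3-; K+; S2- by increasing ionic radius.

K+ < S2- < P3-

All of these have 18 electrons, so size is governed by nuclear charge alone: the more protons, the stronger the pull on the same electron cloud, and the smaller the ion.
Nuclear charges: K+ (Z=19), S2- (Z=16), P3- (Z=15).
Smallest to largest: K+ < S2- < P3-.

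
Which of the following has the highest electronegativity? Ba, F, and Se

F

F is in period 2, group 17; Se is in period 4, group 16; Ba is in period 6, group 2.
Electronegativity increases across a period and decreases down a group, tracking effective nuclear charge and atomic size.
Neither a single period nor a single group — weigh both effects.
Se > Ba: relative to Ba, both the across-period and down-group shifts push Se's electronegativity up.
F > Se: both effects reinforce here, so F is clearly the higher of the two.
Tabulated electronegativity (Pauling): F 3.98, Se 2.55, Ba 0.89.
The highest electronegativity among these belongs to F.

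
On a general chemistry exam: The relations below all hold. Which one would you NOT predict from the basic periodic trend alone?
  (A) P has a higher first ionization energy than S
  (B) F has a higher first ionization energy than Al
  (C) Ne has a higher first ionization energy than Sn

The general trend: first ionization energy increases across a period and decreases down a group.
(A) P (period 3, group 15) vs S (period 3, group 16): the stated order contradicts the simple trend.
(B) F (period 2, group 17) vs Al (period 3, group 13): the stated order agrees with the simple trend.
(C) Ne (period 2, group 18) vs Sn (period 5, group 14): the stated order agrees with the simple trend.
The exception is (A): S (3p⁴) ionizes more easily than half-filled P (3p³) because the paired 3p electron in S is pushed out by e⁻–e⁻ repulsion.

(A)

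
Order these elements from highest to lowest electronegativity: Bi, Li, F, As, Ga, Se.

Li is in period 2, group 1; F is in period 2, group 17; Ga is in period 4, group 13; As is in period 4, group 15; Se is in period 4, group 16; Bi is in period 6, group 15.
Electronegativity increases across a period and decreases down a group, tracking effective nuclear charge and atomic size.
Here both period and group differ, so the two effects have to be weighed against each other.
Ga > Li: the two effects oppose for this pair; the across-period effect wins (1.81 vs 0.98).
Bi > Ga: the two effects oppose for this pair; the across-period effect wins (2.02 vs 1.81).
As > Bi: they share group 15; the group trend gives As the larger value.
Se > As: Se lies to the right of As in period 4, so the across-period effect alone puts Se higher.
F > Se: relative to Se, both the across-period and down-group shifts push F's electronegativity up.
For reference (Pauling): Li 0.98, F 3.98, Ga 1.81, As 2.18, Se 2.55, Bi 2.02.
So from highest to lowest: F > Se > As > Bi > Ga > Li.

F, Se, As, Bi, Ga, Li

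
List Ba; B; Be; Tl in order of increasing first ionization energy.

Be is in period 2, group 2; B is in period 2, group 13; Ba is in period 6, group 2; Tl is in period 6, group 13.
First ionization energy rises across a period (greater Z_eff holds electrons more tightly) and falls down a group (valence electrons are farther from the nucleus).
Here both period and group differ, so the two effects have to be weighed against each other.
Tl > Ba: both are in period 6; the period trend gives Tl the larger value.
B > Tl: B sits above Tl in group 13, so the down-group effect alone puts B higher.
Be > B: this pair runs against the simple trend — see the exception note.
Note the exception: Be has a higher first ionization energy than B, contrary to the simple trend — removing B's lone 2p electron is easier than breaking Be's filled 2s².
Tabulated first ionization energy (kJ/mol): Be 900, B 801, Ba 503, Tl 589.
So from lowest to highest: Ba < Tl < B < Be.

Ba < Tl < B < Be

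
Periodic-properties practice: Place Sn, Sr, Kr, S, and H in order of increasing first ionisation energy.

H is in period 1, group 1; S is in period 3, group 16; Kr is in period 4, group 18; Sr is in period 5, group 2; Sn is in period 5, group 14.
First ionization energy rises across a period (greater Z_eff holds electrons more tightly) and falls down a group (valence electrons are farther from the nucleus).
These span different periods and groups, so the two trends combine.
Sn > Sr: both are in period 5; the period trend gives Sn the larger value.
S > Sn: both effects reinforce here, so S is clearly the higher of the two.
H > S: period and group pull opposite ways; the down-group shift dominates (1312 vs 1000 kJ/mol).
Kr > H: the two effects oppose for this pair; the across-period effect wins (1351 vs 1312 kJ/mol).
Tabulated first ionization energy (kJ/mol): H 1312, S 1000, Kr 1351, Sr 550, Sn 709.
So from lowest to highest: Sr < Sn < S < H < Kr.

Sr, Sn, S, H, Kr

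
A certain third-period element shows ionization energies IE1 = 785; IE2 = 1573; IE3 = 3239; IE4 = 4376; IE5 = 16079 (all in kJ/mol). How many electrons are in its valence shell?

4

Look for the largest jump between consecutive ionization energies: IE5/IE4 ≈ 3.7, far larger than any earlier ratio.
That jump marks the point where a core electron is being removed. So the atom has 4 valence electrons.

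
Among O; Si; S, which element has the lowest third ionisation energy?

IE_3 is the cost of taking one more electron from the +2 cation: O²⁺ still has 4 valence electrons; Si²⁺ still has 2 valence electrons; S²⁺ still has 4 valence electrons.
All are still removing valence electrons, so compare the +2 ions as you would atoms: IE_3 generally rises across a period (higher Z_eff) and falls down a group (larger shell), subject to the usual subshell exceptions.
Valence configurations: O²⁺ [He]2s²2p², Si²⁺ [Ne]3s², S²⁺ [Ne]3s²3p².
Tabulated IE_3 (kJ/mol): O 5300, Si 3232, S 3357.
Putting it together, IE_3: Si < S < O.

Si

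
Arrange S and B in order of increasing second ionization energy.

Consider each +1 ion: S⁺ still has 5 valence electrons; B⁺ still has 2 valence electrons.
All are still removing valence electrons, so compare the +1 ions as you would atoms: IE_2 generally rises across a period (higher Z_eff) and falls down a group (larger shell), subject to the usual subshell exceptions.
Valence configurations: S⁺ [Ne]3s²3p³, B⁺ [He]2s².
Tabulated IE_2 (kJ/mol): S 2252, B 2427.
Putting it together, IE_2: S < B.

S < B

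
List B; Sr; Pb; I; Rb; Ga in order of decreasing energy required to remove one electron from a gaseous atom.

I > B > Pb > Ga > Sr > Rb

B is in period 2, group 13; Ga is in period 4, group 13; Rb is in period 5, group 1; Sr is in period 5, group 2; I is in period 5, group 17; Pb is in period 6, group 14.
IE₁ increases left→right with effective nuclear charge and decreases top→bottom as the valence shell moves farther out.
Here both period and group differ, so the two effects have to be weighed against each other.
Sr > Rb: both are in period 5; the period trend gives Sr the larger value.
Ga > Sr: relative to Sr, both the across-period and down-group shifts push Ga's first ionization energy up.
Pb > Ga: period and group pull opposite ways; the across-period shift dominates (716 vs 579 kJ/mol).
B > Pb: period and group pull opposite ways; the down-group shift dominates (801 vs 716 kJ/mol).
I > B: period and group pull opposite ways; the across-period shift dominates (1008 vs 801 kJ/mol).
Tabulated first ionization energy (kJ/mol): B 801, Ga 579, Rb 403, Sr 550, I 1008, Pb 716.
So from highest to lowest: I > B > Pb > Ga > Sr > Rb.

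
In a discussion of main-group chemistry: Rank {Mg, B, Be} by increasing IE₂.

IE_2 is the cost of taking one more electron from the +1 cation: Mg⁺ still has 1 valence electron; B⁺ still has 2 valence electrons; Be⁺ still has 1 valence electron.
All are still removing valence electrons, so compare the +1 ions as you would atoms: IE_2 generally rises across a period (higher Z_eff) and falls down a group (larger shell), subject to the usual subshell exceptions.
Valence configurations: Mg⁺ [Ne]3s¹, B⁺ [He]2s², Be⁺ [He]2s¹.
The numbers (kJ/mol): Mg 1451, B 2427, Be 1757.
Hence IE_2: Mg < Be < B.

Mg < Be < B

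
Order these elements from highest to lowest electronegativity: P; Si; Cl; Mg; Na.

Cl > P > Si > Mg > Na

Atoms toward the upper right of the periodic table pull bonding electrons most strongly.
All lie in period 3, so electronegativity increases left to right.
So from highest to lowest: Cl > P > Si > Mg > Na.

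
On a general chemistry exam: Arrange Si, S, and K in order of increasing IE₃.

Si < S < K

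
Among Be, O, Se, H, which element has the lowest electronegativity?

Be

H is in period 1, group 1; Be is in period 2, group 2; O is in period 2, group 16; Se is in period 4, group 16.
Atoms toward the upper right of the periodic table pull bonding electrons most strongly.
These span different periods and groups, so the two trends combine.
H > Be: the two effects oppose for this pair; the down-group effect wins (2.20 vs 1.57).
Se > H: period and group pull opposite ways; the across-period shift dominates (2.55 vs 2.20).
O > Se: O sits above Se in group 16, so the down-group effect alone puts O higher.
For reference (Pauling): H 2.20, Be 1.57, O 3.44, Se 2.55.
The lowest electronegativity among these belongs to Be.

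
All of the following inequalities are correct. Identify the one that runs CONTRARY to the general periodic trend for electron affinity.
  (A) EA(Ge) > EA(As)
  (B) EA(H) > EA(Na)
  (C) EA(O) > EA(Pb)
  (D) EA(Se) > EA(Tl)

(A)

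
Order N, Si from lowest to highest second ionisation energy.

Si < N

Consider each +1 ion: N⁺ still has 4 valence electrons; Si⁺ still has 3 valence electrons.
All are still removing valence electrons, so compare the +1 ions as you would atoms: IE_2 generally rises across a period (higher Z_eff) and falls down a group (larger shell), subject to the usual subshell exceptions.
Valence configurations: N⁺ [He]2s²2p², Si⁺ [Ne]3s²3p¹.
Approximate IE_2 values (kJ/mol): N 2856, Si 1577.
So the second ionization energies run Si < N.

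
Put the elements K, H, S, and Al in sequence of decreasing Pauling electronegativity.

S > H > Al > K

H is in period 1, group 1; Al is in period 3, group 13; S is in period 3, group 16; K is in period 4, group 1.
EN rises left→right (higher Z_eff, smaller atoms) and falls top→bottom (larger, more shielded atoms).
Here both period and group differ, so the two effects have to be weighed against each other.
Al > K: both effects reinforce here, so Al is clearly the higher of the two.
H > Al: the two effects oppose for this pair; the down-group effect wins (2.20 vs 1.61).
S > H: period and group pull opposite ways; the across-period shift dominates (2.58 vs 2.20).
Approximate values (Pauling): H 2.20, Al 1.61, S 2.58, K 0.82.
So from highest to lowest: S > H > Al > K.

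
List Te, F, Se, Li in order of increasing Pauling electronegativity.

Smaller atoms with higher effective nuclear charge are more electronegative.
Here both period and group differ, so the two effects have to be weighed against each other.
Te > Li: period and group pull opposite ways; the across-period shift dominates (2.10 vs 0.98).
Se > Te: they share group 16; the group trend gives Se the larger value.
F > Se: both effects reinforce here, so F is clearly the higher of the two.
For reference (Pauling): Li 0.98, F 3.98, Se 2.55, Te 2.10.
So from lowest to highest: Li < Te < Se < F.

Li, Te, Se, F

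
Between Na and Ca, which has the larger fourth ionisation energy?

Na

The fourth ionization energy removes an electron from the +3 ion. For each element: Na³⁺ is already 2 electrons into the core; Ca³⁺ is already 1 electron into the core.
All of these are removing an electron from a noble-gas core or deeper; the smaller core (lower principal quantum number) is held far more tightly, and within a period the higher nuclear charge binds the same core more tightly.
Approximate IE_4 values (kJ/mol): Na 9543, Ca 6491.
Putting it together, IE_4: Ca < Na.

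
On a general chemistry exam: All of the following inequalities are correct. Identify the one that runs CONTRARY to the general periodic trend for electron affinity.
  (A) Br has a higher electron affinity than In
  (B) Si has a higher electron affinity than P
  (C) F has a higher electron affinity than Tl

The general trend: electron affinity increases across a period and decreases down a group.
(A) Br (period 4, group 17) vs In (period 5, group 13): the stated order agrees with the simple trend.
(B) Si (period 3, group 14) vs P (period 3, group 15): the stated order contradicts the simple trend.
(C) F (period 2, group 17) vs Tl (period 6, group 13): the stated order agrees with the simple trend.
The exception is (B): adding an electron to P's half-filled 3p³ is unfavourable, so Si (3p²) has the more exothermic EA.

(B)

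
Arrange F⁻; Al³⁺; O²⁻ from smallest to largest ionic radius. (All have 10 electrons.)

Al³⁺ < F⁻ < O²⁻

All of these have 10 electrons, so size is governed by nuclear charge alone: the more protons, the stronger the pull on the same electron cloud, and the smaller the ion.
Nuclear charges: Al³⁺ (Z=13), F⁻ (Z=9), O²⁻ (Z=8).
Smallest to largest: Al³⁺ < F⁻ < O²⁻.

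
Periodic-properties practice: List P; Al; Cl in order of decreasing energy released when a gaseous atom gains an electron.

Al is in period 3, group 13; P is in period 3, group 15; Cl is in period 3, group 17.
Adding an electron releases more energy for atoms nearer the top right (short of the noble gases).
All lie in period 3, so electron affinity increases left to right.
So from highest to lowest: Cl > P > Al.

Cl, P, Al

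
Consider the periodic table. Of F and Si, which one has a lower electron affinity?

Si

Adding an electron releases more energy for atoms nearer the top right (short of the noble gases).
Here both period and group differ, so the two effects have to be weighed against each other.
F > Si: both effects reinforce here, so F is clearly the higher of the two.
For reference (kJ/mol): F 328, Si 134.
So Si has the lower electron affinity (Si < F).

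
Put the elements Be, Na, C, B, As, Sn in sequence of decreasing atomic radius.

Be is in period 2, group 2; B is in period 2, group 13; C is in period 2, group 14; Na is in period 3, group 1; As is in period 4, group 15; Sn is in period 5, group 14.
Atomic radius shrinks across a period as nuclear charge pulls the same shell inward, and grows down a group as new shells are added.
Here both period and group differ, so the two effects have to be weighed against each other.
B > C: B lies to the left of C in period 2, so the across-period effect alone puts B larger.
Be > B: both are in period 2; the period trend gives Be the larger value.
As > Be: the two effects oppose for this pair; the down-group effect wins (121 vs 102 pm).
Sn > As: both effects reinforce here, so Sn is clearly the larger of the two.
Na > Sn: the two effects oppose for this pair; the across-period effect wins (155 vs 140 pm).
Approximate values (pm): Be 102, B 85, C 75, Na 155, As 121, Sn 140.
So from largest to smallest: Na > Sn > As > Be > B > C.

Na > Sn > As > Be > B > C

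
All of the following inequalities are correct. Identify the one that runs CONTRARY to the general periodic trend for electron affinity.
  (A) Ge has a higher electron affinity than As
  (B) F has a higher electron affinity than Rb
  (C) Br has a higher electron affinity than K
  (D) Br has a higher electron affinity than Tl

(A)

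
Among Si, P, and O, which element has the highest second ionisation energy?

O

The second ionization energy removes an electron from the +1 ion. For each element: Si⁺ still has 3 valence electrons; P⁺ still has 4 valence electrons; O⁺ still has 5 valence electrons.
All are still removing valence electrons, so compare the +1 ions as you would atoms: IE_2 generally rises across a period (higher Z_eff) and falls down a group (larger shell), subject to the usual subshell exceptions.
Valence configurations: Si⁺ [Ne]3s²3p¹, P⁺ [Ne]3s²3p², O⁺ [He]2s²2p³.
Approximate IE_2 values (kJ/mol): Si 1577, P 1907, O 3388.
Putting it together, IE_2: Si < P < O.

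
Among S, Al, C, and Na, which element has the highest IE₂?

After 1 electron has been removed, what remains? S⁺ still has 5 valence electrons; Al⁺ still has 2 valence electrons; C⁺ still has 3 valence electrons; Na⁺ is the bare [Ne] core.
Pulling an electron out of a noble-gas core costs far more than removing a remaining valence electron, so Na sits at the high end of IE_2.
Valence configurations: S⁺ [Ne]3s²3p³, Al⁺ [Ne]3s², C⁺ [He]2s²2p¹.
The numbers (kJ/mol): S 2252, Al 1817, C 2353, Na 4562.
Putting it together, IE_2: Al < S < C < Na.

Na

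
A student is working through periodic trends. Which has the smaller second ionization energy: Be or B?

Consider each +1 ion: Be⁺ still has 1 valence electron; B⁺ still has 2 valence electrons.
All are still removing valence electrons, so compare the +1 ions as you would atoms: IE_2 generally rises across a period (higher Z_eff) and falls down a group (larger shell), subject to the usual subshell exceptions.
Valence configurations: Be⁺ [He]2s¹, B⁺ [He]2s².
Approximate IE_2 values (kJ/mol): Be 1757, B 2427.
Overall IE_2 order: Be < B.

Be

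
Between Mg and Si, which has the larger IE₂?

Si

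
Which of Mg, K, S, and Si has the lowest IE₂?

The second ionization energy removes an electron from the +1 ion. For each element: Mg⁺ still has 1 valence electron; K⁺ is the bare [Ar] core; S⁺ still has 5 valence electrons; Si⁺ still has 3 valence electrons.
Core electrons are held far more tightly than valence electrons, so K tops the IE_2 order.
Valence configurations: Mg⁺ [Ne]3s¹, S⁺ [Ne]3s²3p³, Si⁺ [Ne]3s²3p¹.
The numbers (kJ/mol): Mg 1451, K 3052, S 2252, Si 1577.
Putting it together, IE_2: Mg < Si < S < K.

Mg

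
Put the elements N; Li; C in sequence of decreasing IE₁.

IE₁ increases left→right with effective nuclear charge and decreases top→bottom as the valence shell moves farther out.
All lie in period 2, so first ionization energy increases left to right.
So from highest to lowest: N > C > Li.

N, C, Li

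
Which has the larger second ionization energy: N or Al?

N

IE_2 is the cost of taking one more electron from the +1 cation: N⁺ still has 4 valence electrons; Al⁺ still has 2 valence electrons.
All are still removing valence electrons, so compare the +1 ions as you would atoms: IE_2 generally rises across a period (higher Z_eff) and falls down a group (larger shell), subject to the usual subshell exceptions.
Valence configurations: N⁺ [He]2s²2p², Al⁺ [Ne]3s².
The numbers (kJ/mol): N 2856, Al 1817.
So the second ionization energies run Al < N.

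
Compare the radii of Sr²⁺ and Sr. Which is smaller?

Forming Sr²⁺ removes 2 electrons from Sr. Fewer electrons for the same nuclear charge means less shielding and a higher Z_eff on the remaining electrons, and for main-group metals the entire outer shell is lost.
A cation is smaller than its parent atom: Sr²⁺ < Sr.

Sr²⁺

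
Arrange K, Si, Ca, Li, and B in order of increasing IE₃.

IE_3 is the cost of taking one more electron from the +2 cation: K²⁺ is already 1 electron into the core; Si²⁺ still has 2 valence electrons; Ca²⁺ is the bare [Ar] core; Li²⁺ is already 1 electron into the core; B²⁺ still has 1 valence electron.
Pulling an electron out of a noble-gas core costs far more than removing a remaining valence electron, so K, Ca and Li sit at the high end of IE_3.
Valence configurations: Si²⁺ [Ne]3s², B²⁺ [He]2s¹.
The numbers (kJ/mol): K 4420, Si 3232, Ca 4912, Li 11815, B 3660.
Overall IE_3 order: Si < B < K < Ca < Li.

Si, B, K, Ca, Li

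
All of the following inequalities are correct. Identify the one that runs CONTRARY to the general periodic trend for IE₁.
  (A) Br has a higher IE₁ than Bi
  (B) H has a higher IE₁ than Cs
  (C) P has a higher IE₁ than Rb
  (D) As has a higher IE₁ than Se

The general trend: IE₁ increases across a period and decreases down a group.
(A) Br (period 4, group 17) vs Bi (period 6, group 15): the stated order agrees with the simple trend.
(B) H (period 1, group 1) vs Cs (period 6, group 1): the stated order agrees with the simple trend.
(C) P (period 3, group 15) vs Rb (period 5, group 1): the stated order agrees with the simple trend.
(D) As (period 4, group 15) vs Se (period 4, group 16): the stated order contradicts the simple trend.
The exception is (D): Se (4p⁴) ionizes more easily than half-filled As (4p³).

(D)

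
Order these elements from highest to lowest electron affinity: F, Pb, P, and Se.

F is in period 2, group 17; P is in period 3, group 15; Se is in period 4, group 16; Pb is in period 6, group 14.
EA tends to increase across a period and decrease down a group, though the pattern is less regular than for IE or radius.
Here both period and group differ, so the two effects have to be weighed against each other.
P > Pb: both effects reinforce here, so P is clearly the higher of the two.
Se > P: the two effects oppose for this pair; the across-period effect wins (195 vs 72 kJ/mol).
F > Se: both effects reinforce here, so F is clearly the higher of the two.
For reference (kJ/mol): F 328, P 72, Se 195, Pb 35.
So from highest to lowest: F > Se > P > Pb.

F > Se > P > Pb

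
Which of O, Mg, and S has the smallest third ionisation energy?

Consider each +2 ion: O²⁺ still has 4 valence electrons; Mg²⁺ is the bare [Ne] core; S²⁺ still has 4 valence electrons.
Pulling an electron out of a noble-gas core costs far more than removing a remaining valence electron, so Mg sits at the high end of IE_3.
Valence configurations: O²⁺ [He]2s²2p², S²⁺ [Ne]3s²3p².
Approximate IE_3 values (kJ/mol): O 5300, Mg 7733, S 3357.
Hence IE_3: S < O < Mg.

S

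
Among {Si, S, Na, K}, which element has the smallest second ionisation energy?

Si

After 1 electron has been removed, what remains? Si⁺ still has 3 valence electrons; S⁺ still has 5 valence electrons; Na⁺ is the bare [Ne] core; K⁺ is the bare [Ar] core.
Core electrons are held far more tightly than valence electrons, so K and Na top the IE_2 order.
Valence configurations: Si⁺ [Ne]3s²3p¹, S⁺ [Ne]3s²3p³.
Approximate IE_2 values (kJ/mol): Si 1577, S 2252, Na 4562, K 3052.
Hence IE_2: Si < S < K < Na.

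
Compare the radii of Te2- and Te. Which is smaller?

Te

Forming Te2- adds 2 electrons to Te. More electron–electron repulsion in the same shell, with unchanged nuclear charge, lets the cloud expand.
An anion is larger than its parent atom: Te2- > Te.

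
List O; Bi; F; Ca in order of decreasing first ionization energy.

F > O > Bi > Ca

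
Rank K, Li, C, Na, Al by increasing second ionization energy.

Consider each +1 ion: K⁺ is the bare [Ar] core; Li⁺ is the bare [He] core; C⁺ still has 3 valence electrons; Na⁺ is the bare [Ne] core; Al⁺ still has 2 valence electrons.
Pulling an electron out of a noble-gas core costs far more than removing a remaining valence electron, so K, Na and Li sit at the high end of IE_2.
Valence configurations: C⁺ [He]2s²2p¹, Al⁺ [Ne]3s².
The numbers (kJ/mol): K 3052, Li 7298, C 2353, Na 4562, Al 1817.
Putting it together, IE_2: Al < C < K < Na < Li.

Al < C < K < Na < Li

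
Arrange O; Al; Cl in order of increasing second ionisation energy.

Al, Cl, O

The second ionization energy removes an electron from the +1 ion. For each element: O⁺ still has 5 valence electrons; Al⁺ still has 2 valence electrons; Cl⁺ still has 6 valence electrons.
All are still removing valence electrons, so compare the +1 ions as you would atoms: IE_2 generally rises across a period (higher Z_eff) and falls down a group (larger shell), subject to the usual subshell exceptions.
Valence configurations: O⁺ [He]2s²2p³, Al⁺ [Ne]3s², Cl⁺ [Ne]3s²3p⁴.
The numbers (kJ/mol): O 3388, Al 1817, Cl 2298.
Putting it together, IE_2: Al < Cl < O.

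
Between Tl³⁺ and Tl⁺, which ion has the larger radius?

Both ions have Z = 81 protons, but Tl³⁺ has lost more electrons, so its remaining electrons feel a larger effective nuclear charge per electron and are pulled in more tightly.
Higher positive charge → smaller ion, so Tl⁺ > Tl³⁺.

Tl⁺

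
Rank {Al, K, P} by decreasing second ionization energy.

IE_2 is the cost of taking one more electron from the +1 cation: Al⁺ still has 2 valence electrons; K⁺ is the bare [Ar] core; P⁺ still has 4 valence electrons.
Pulling an electron out of a noble-gas core costs far more than removing a remaining valence electron, so K sits at the high end of IE_2.
Valence configurations: Al⁺ [Ne]3s², P⁺ [Ne]3s²3p².
Approximate IE_2 values (kJ/mol): Al 1817, K 3052, P 1907.
Overall IE_2 order: Al < P < K.

K > P > Al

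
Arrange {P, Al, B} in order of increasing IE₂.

Al < P < B

The second ionization energy removes an electron from the +1 ion. For each element: P⁺ still has 4 valence electrons; Al⁺ still has 2 valence electrons; B⁺ still has 2 valence electrons.
All are still removing valence electrons, so compare the +1 ions as you would atoms: IE_2 generally rises across a period (higher Z_eff) and falls down a group (larger shell), subject to the usual subshell exceptions.
Valence configurations: P⁺ [Ne]3s²3p², Al⁺ [Ne]3s², B⁺ [He]2s².
The numbers (kJ/mol): P 1907, Al 1817, B 2427.
So the second ionization energies run Al < P < B.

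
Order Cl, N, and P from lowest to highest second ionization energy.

P, Cl, N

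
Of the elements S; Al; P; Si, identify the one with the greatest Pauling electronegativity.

Al is in period 3, group 13; Si is in period 3, group 14; P is in period 3, group 15; S is in period 3, group 16.
Atoms toward the upper right of the periodic table pull bonding electrons most strongly.
All lie in period 3, so electronegativity increases left to right.
The greatest Pauling electronegativity among these belongs to S.

S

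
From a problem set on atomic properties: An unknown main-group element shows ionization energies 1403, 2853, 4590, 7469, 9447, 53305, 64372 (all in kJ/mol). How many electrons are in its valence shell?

Look for the largest jump between consecutive ionization energies: IE6/IE5 ≈ 5.6, far larger than any earlier ratio.
That jump marks the point where a core electron is being removed. So the atom has 5 valence electrons.

5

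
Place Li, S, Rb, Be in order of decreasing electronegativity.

S, Be, Li, Rb

Li is in period 2, group 1; Be is in period 2, group 2; S is in period 3, group 16; Rb is in period 5, group 1.
Atoms toward the upper right of the periodic table pull bonding electrons most strongly.
Here both period and group differ, so the two effects have to be weighed against each other.
Li > Rb: they share group 1; the group trend gives Li the larger value.
Be > Li: Be lies to the right of Li in period 2, so the across-period effect alone puts Be higher.
S > Be: the two effects oppose for this pair; the across-period effect wins (2.58 vs 1.57).
For reference (Pauling): Li 0.98, Be 1.57, S 2.58, Rb 0.82.
So from highest to lowest: S > Be > Li > Rb.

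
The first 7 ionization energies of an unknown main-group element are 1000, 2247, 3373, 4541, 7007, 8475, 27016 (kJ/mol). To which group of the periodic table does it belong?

Group 16

Look for the largest jump between consecutive ionization energies: IE7/IE6 ≈ 3.2, far larger than any earlier ratio.
That jump marks the point where a core electron is being removed. So the atom has 6 valence electrons.
A main-group element with 6 valence electrons is in group 16.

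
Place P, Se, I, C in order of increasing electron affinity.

P < C < Se < I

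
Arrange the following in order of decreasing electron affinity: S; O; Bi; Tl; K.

S > O > Bi > K > Tl

Adding an electron releases more energy for atoms nearer the top right (short of the noble gases).
Neither a single period nor a single group — weigh both effects.
K > Tl: the two effects oppose for this pair; the down-group effect wins (48 vs 19 kJ/mol).
Bi > K: period and group pull opposite ways; the across-period shift dominates (91 vs 48 kJ/mol).
O > Bi: both effects reinforce here, so O is clearly the higher of the two.
S > O: this pair runs against the simple trend — see the exception note.
Note the exception: S has a higher electron affinity than O, contrary to the simple trend — the compact 2p subshell of O repels the added electron more than S's larger 3p does.
Tabulated electron affinity (kJ/mol): O 141, S 200, K 48, Tl 19, Bi 91.
So from highest to lowest: S > O > Bi > K > Tl.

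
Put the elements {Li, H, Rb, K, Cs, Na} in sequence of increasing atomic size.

H < Li < Na < K < Rb < Cs

H is in period 1, group 1; Li is in period 2, group 1; Na is in period 3, group 1; K is in period 4, group 1; Rb is in period 5, group 1; Cs is in period 6, group 1.
Across a period the added protons contract the valence shell; down a group each new principal shell makes the atom larger.
All are in group 1, so atomic radius increases down the group.
So from smallest to largest: H < Li < Na < K < Rb < Cs.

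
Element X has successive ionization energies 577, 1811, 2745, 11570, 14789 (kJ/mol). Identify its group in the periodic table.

Group 13

Look for the largest jump between consecutive ionization energies: IE4/IE3 ≈ 4.2, far larger than any earlier ratio.
That jump marks the point where a core electron is being removed. So the atom has 3 valence electrons.
A main-group element with 3 valence electrons is in group 13.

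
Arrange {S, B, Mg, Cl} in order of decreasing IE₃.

Consider each +2 ion: S²⁺ still has 4 valence electrons; B²⁺ still has 1 valence electron; Mg²⁺ is the bare [Ne] core; Cl²⁺ still has 5 valence electrons.
Breaking into a closed-shell core is much more expensive than removing a leftover valence electron — Mg has the largest IE_3 here.
Valence configurations: S²⁺ [Ne]3s²3p², B²⁺ [He]2s¹, Cl²⁺ [Ne]3s²3p³.
Approximate IE_3 values (kJ/mol): S 3357, B 3660, Mg 7733, Cl 3822.
Hence IE_3: S < B < Cl < Mg.

Mg > Cl > B > S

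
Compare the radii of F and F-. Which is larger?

F-

Forming F- adds 1 electron to F. More electron–electron repulsion in the same shell, with unchanged nuclear charge, lets the cloud expand.
An anion is larger than its parent atom: F- > F.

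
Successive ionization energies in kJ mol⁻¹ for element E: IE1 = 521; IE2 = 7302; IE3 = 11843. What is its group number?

Group 1

Look for the largest jump between consecutive ionization energies: IE2/IE1 ≈ 14.0, far larger than any earlier ratio.
That jump marks the point where a core electron is being removed. So the atom has 1 valence electron.
A main-group element with 1 valence electron is in group 1.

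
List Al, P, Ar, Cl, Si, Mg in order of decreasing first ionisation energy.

Ar > Cl > P > Si > Mg > Al

Mg is in period 3, group 2; Al is in period 3, group 13; Si is in period 3, group 14; P is in period 3, group 15; Cl is in period 3, group 17; Ar is in period 3, group 18.
Removing the outermost electron gets harder across a period and easier down a group.
All lie in period 3; the across-period trend (first ionization energy increases left to right) applies, with the exception below.
Note the exception: Mg has a higher first ionization energy than Al, contrary to the simple trend — Al's single 3p electron is easier to remove than one from Mg's filled 3s².
For reference (kJ/mol): Mg 738, Al 578, Si 786, P 1012, Cl 1251, Ar 1521.
So from highest to lowest: Ar > Cl > P > Si > Mg > Al.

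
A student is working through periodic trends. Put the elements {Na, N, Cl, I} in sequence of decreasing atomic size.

N is in period 2, group 15; Na is in period 3, group 1; Cl is in period 3, group 17; I is in period 5, group 17.
Atomic radius shrinks across a period as nuclear charge pulls the same shell inward, and grows down a group as new shells are added.
Neither a single period nor a single group — weigh both effects.
Cl > N: the two effects oppose for this pair; the down-group effect wins (99 vs 71 pm).
I > Cl: I sits below Cl in group 17, so the down-group effect alone puts I larger.
Na > I: period and group pull opposite ways; the across-period shift dominates (155 vs 133 pm).
For reference (pm): N 71, Na 155, Cl 99, I 133.
So from largest to smallest: Na > I > Cl > N.

Na > I > Cl > N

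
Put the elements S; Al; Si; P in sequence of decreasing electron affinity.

S > Si > P > Al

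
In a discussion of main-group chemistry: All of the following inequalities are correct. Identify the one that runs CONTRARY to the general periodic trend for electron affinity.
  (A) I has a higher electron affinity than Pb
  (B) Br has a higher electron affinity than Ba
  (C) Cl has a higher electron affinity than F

The general trend: electron affinity increases across a period and decreases down a group.
(A) I (period 5, group 17) vs Pb (period 6, group 14): the stated order agrees with the simple trend.
(B) Br (period 4, group 17) vs Ba (period 6, group 2): the stated order agrees with the simple trend.
(C) Cl (period 3, group 17) vs F (period 2, group 17): the stated order contradicts the simple trend.
The exception is (C): F's small 2p subshell makes the incoming electron feel strong e⁻–e⁻ repulsion, so Cl actually releases more energy on gaining an electron.

(C)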